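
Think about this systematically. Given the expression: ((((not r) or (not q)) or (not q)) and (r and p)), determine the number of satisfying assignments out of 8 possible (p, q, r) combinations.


Check all 8 assignments:
p=0, q=0, r=0: 0
p=0, q=0, r=1: 0
p=0, q=1, r=0: 0
p=0, q=1, r=1: 0
p=1, q=0, r=0: 0
p=1, q=0, r=1: 1
p=1, q=1, r=0: 0
p=1, q=1, r=1: 0
Count of True = 1

1


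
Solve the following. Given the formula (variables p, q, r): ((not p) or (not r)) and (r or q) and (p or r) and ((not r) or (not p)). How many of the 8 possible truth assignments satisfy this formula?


Evaluate all 8 assignments for p, q, r:
p=0, q=0, r=0: 0
p=0, q=0, r=1: 1
p=0, q=1, r=0: 0
p=0, q=1, r=1: 1
p=1, q=0, r=0: 0
p=1, q=0, r=1: 0
p=1, q=1, r=0: 1
p=1, q=1, r=1: 0
Satisfying count = 3

3


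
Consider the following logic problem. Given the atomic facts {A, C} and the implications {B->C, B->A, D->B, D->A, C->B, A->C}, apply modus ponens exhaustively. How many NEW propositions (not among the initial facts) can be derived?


Initial facts: {A, C}
Apply modus ponens to closure:
  C and C->B  =>  B
Final known: {A, B, C}
New propositions: {B}
Count = 1

1


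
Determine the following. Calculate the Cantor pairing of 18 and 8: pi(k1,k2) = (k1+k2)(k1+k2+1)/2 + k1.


k1 + k2 = 26
(k1+k2)(k1+k2+1)/2 = 26 * 27 / 2 = 351
pi = 351 + 18 = 369

369


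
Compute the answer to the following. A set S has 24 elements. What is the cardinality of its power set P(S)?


The power set of a set with n elements has 2^n elements.
|P(S)| = 2^24 = 16777216

16777216


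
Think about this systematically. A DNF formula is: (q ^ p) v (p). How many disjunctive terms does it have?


A DNF formula is a disjunction of terms (conjunctions).
Terms are separated by v.
Counting the disjuncts: 2 terms.

2


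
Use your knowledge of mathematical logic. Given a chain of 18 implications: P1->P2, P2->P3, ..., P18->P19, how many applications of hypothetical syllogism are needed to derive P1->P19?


With 18 implications in a chain connecting 19 propositions:
P1->P2, P2->P3, ..., P18->P19
Steps needed = (number of implications) - 1 = 18 - 1 = 17

17


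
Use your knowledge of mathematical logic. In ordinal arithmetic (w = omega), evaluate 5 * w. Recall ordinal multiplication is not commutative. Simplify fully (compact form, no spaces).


Compute 5 * w.
Ordinal * is associative and left-distributive over +, but NOT commutative; for finite n>1, n*w = w but w*n stays w*n.
For finite n>0, n * w = sup{n*k : k<w} = w. So 5 * w = w.
Result = w

w


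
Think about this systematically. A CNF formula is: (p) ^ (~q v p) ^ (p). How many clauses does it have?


A CNF formula is a conjunction of clauses.
Clauses are separated by ^.
Counting the conjuncts: 3 clauses.

3


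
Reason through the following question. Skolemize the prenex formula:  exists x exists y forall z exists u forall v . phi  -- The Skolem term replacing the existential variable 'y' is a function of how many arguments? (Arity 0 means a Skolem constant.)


Quantifier prefix: exists x exists y forall z exists u forall v
'y' is existentially quantified at position 2.
No universal quantifiers precede it.
Skolem function arity = 0 (a Skolem constant)

0


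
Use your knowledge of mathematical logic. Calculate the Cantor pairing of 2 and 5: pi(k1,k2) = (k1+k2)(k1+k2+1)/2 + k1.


k1 + k2 = 7
(k1+k2)(k1+k2+1)/2 = 7 * 8 / 2 = 28
pi = 28 + 2 = 30

30


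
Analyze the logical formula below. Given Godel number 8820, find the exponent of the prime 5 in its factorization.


Factorize 8820 by dividing by 5 repeatedly.
Division steps: 5 divides 8820 exactly 1 time(s).
Exponent of 5 = 1

1


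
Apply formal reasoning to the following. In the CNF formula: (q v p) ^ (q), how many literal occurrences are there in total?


Counting literals in each clause:
Clause 1: 2 literal(s)
Clause 2: 1 literal(s)
Total = 3

3


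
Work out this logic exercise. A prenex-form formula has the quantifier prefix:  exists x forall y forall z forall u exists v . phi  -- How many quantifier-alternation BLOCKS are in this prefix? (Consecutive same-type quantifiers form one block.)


Quantifier-type sequence: E A A A E  (A=forall, E=exists)
Group into maximal same-type runs:
  Ex1 | Ax3 | Ex1
Number of blocks = 3

3


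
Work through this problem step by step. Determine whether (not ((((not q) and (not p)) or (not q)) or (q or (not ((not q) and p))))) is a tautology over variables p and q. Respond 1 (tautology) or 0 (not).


Check all 4 assignments:
p=0, q=0: 0
p=0, q=1: 0
p=1, q=0: 0
p=1, q=1: 0
Satisfying count = 0/4.
Tautology iff count = 4: no.

0


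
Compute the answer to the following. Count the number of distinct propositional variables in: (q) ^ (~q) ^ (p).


Identify each variable that appears in the formula.
Variables found: p, q
Count = 2

2


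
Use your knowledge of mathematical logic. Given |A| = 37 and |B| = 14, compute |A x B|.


The Cartesian product A x B contains all ordered pairs (a, b).
|A x B| = |A| * |B| = 37 * 14 = 518

518


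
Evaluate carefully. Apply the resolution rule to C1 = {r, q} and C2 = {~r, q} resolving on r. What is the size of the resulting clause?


Remove r from C1 and ~r from C2.
C1 remainder: {q}
C2 remainder: {q}
Union (resolvent): {q}
Resolvent has 1 literal(s).

1


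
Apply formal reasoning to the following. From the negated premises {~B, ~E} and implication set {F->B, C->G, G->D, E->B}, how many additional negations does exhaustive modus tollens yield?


Initial negated facts: {~B, ~E}
Apply modus tollens to closure:
  ~B and F->B  =>  ~F
Final negated: {~B, ~E, ~F}
New negations: {~F}
Count = 1

1


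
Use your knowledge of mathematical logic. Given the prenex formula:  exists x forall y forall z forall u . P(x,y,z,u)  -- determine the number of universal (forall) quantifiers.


Quantifier prefix: exists x forall y forall z forall u
Mark each quantifier type:
  E U U U
Universal count = 3, Existential count = 1
Asked for universal (forall) quantifiers: 3

3


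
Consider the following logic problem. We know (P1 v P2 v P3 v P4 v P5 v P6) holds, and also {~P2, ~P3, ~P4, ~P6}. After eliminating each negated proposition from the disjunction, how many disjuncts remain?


Original disjuncts (6): P1, P2, P3, P4, P5, P6
Negated (eliminate): ~P2, ~P3, ~P4, ~P6
Remaining disjuncts: P1, P5
Count = 6 - 4 = 2

2


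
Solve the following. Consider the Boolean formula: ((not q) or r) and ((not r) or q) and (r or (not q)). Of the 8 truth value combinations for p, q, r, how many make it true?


Evaluate all 8 assignments for p, q, r:
p=0, q=0, r=0: 1
p=0, q=0, r=1: 0
p=0, q=1, r=0: 0
p=0, q=1, r=1: 1
p=1, q=0, r=0: 1
p=1, q=0, r=1: 0
p=1, q=1, r=0: 0
p=1, q=1, r=1: 1
Satisfying count = 4

4


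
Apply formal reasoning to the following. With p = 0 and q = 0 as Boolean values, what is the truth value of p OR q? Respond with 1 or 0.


p = 0, q = 0
Operation: p OR q
Evaluate: 0 OR 0 = 0

0


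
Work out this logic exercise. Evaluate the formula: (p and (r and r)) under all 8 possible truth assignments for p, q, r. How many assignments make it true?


Check all 8 assignments:
p=0, q=0, r=0: 0
p=0, q=0, r=1: 0
p=0, q=1, r=0: 0
p=0, q=1, r=1: 0
p=1, q=0, r=0: 0
p=1, q=0, r=1: 1
p=1, q=1, r=0: 0
p=1, q=1, r=1: 1
Count of True = 2

2


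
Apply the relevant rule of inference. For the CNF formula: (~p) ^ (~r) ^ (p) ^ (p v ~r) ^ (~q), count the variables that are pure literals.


Check each variable for pure literal status:
p: mixed (not pure)
q: pure negative
r: pure negative
Pure literal count = 2

2


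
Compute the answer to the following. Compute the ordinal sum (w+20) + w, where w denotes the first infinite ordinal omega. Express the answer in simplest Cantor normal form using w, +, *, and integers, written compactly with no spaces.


Compute (w+20) + w.
Ordinal + is associative but NOT commutative; for finite n>0, n + w = w but w + n stays w+n.
(w+20) + w = w + (20+w) = w + w = w*2 (the finite tail 20 is absorbed by the right w).
Result = w*2

w*2


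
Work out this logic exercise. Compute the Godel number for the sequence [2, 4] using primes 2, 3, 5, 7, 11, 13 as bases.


Encode each element as an exponent of the corresponding prime:
  2^2 = 4
  3^4 = 81
Product = 4 * 81 = 324

324


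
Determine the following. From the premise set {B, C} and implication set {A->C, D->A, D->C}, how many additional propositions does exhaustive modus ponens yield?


Initial facts: {B, C}
Apply modus ponens to closure:
  (no implication fires)
Final known: {B, C}
New propositions: {(none)}
Count = 0

0


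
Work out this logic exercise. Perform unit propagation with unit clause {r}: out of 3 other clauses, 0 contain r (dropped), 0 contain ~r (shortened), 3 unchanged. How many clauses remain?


Satisfied (removed): 0
Shortened (remain): 0
Unchanged (remain): 3
Remaining = 0 + 3 = 3

3


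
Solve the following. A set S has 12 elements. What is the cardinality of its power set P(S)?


The power set of a set with n elements has 2^n elements.
|P(S)| = 2^12 = 4096

4096


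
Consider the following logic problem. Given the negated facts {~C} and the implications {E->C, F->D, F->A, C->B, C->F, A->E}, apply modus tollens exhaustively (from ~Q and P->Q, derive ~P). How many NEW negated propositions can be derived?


Initial negated facts: {~C}
Apply modus tollens to closure:
  ~C and E->C  =>  ~E
  ~E and A->E  =>  ~A
  ~A and F->A  =>  ~F
Final negated: {~A, ~C, ~E, ~F}
New negations: {~A, ~E, ~F}
Count = 3

3


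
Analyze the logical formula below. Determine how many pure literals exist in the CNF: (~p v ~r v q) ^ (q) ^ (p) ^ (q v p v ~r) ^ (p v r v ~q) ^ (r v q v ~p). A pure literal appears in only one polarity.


Check each variable for pure literal status:
p: mixed (not pure)
q: mixed (not pure)
r: mixed (not pure)
Pure literal count = 0

0


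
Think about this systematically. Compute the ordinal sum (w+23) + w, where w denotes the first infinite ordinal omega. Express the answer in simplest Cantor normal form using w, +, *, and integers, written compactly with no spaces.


Compute (w+23) + w.
Ordinal + is associative but NOT commutative; for finite n>0, n + w = w but w + n stays w+n.
(w+23) + w = w + (23+w) = w + w = w*2 (the finite tail 23 is absorbed by the right w).
Result = w*2

w*2


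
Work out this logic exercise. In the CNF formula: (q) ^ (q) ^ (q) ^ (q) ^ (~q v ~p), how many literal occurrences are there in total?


Counting literals in each clause:
Clause 1: 1 literal(s)
Clause 2: 1 literal(s)
Clause 3: 1 literal(s)
Clause 4: 1 literal(s)
Clause 5: 2 literal(s)
Total = 6

6


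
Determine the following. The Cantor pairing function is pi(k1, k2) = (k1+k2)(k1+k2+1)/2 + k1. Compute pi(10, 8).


k1 + k2 = 18
(k1+k2)(k1+k2+1)/2 = 18 * 19 / 2 = 171
pi = 171 + 10 = 181

181


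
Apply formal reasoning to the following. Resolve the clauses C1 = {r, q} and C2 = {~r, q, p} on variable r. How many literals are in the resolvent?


Remove r from C1 and ~r from C2.
C1 remainder: {q}
C2 remainder: {q, p}
Union (resolvent): {p, q}
Resolvent has 2 literal(s).

2


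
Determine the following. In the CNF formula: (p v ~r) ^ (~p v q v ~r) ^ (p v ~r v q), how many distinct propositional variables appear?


Identify each variable that appears in the formula.
Variables found: p, q, r
Count = 3

3


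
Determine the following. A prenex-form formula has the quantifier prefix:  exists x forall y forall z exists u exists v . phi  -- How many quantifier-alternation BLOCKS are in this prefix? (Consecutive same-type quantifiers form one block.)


Quantifier-type sequence: E A A E E  (A=forall, E=exists)
Group into maximal same-type runs:
  Ex1 | Ax2 | Ex2
Number of blocks = 3

3


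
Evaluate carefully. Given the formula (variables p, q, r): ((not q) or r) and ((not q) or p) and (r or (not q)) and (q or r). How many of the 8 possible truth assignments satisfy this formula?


Evaluate all 8 assignments for p, q, r:
p=0, q=0, r=0: 0
p=0, q=0, r=1: 1
p=0, q=1, r=0: 0
p=0, q=1, r=1: 0
p=1, q=0, r=0: 0
p=1, q=0, r=1: 1
p=1, q=1, r=0: 0
p=1, q=1, r=1: 1
Satisfying count = 3

3


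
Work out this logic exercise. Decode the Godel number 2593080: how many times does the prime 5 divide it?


Factorize 2593080 by dividing by 5 repeatedly.
Division steps: 5 divides 2593080 exactly 1 time(s).
Exponent of 5 = 1

1


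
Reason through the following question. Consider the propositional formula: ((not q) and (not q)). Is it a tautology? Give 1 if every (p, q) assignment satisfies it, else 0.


Check all 4 assignments:
p=0, q=0: 1
p=0, q=1: 0
p=1, q=0: 1
p=1, q=1: 0
Satisfying count = 2/4.
Tautology iff count = 4: no.

0


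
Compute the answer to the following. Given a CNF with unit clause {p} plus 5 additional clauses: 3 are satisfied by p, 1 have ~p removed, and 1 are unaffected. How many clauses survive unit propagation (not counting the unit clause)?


Satisfied (removed): 3
Shortened (remain): 1
Unchanged (remain): 1
Remaining = 1 + 1 = 2

2


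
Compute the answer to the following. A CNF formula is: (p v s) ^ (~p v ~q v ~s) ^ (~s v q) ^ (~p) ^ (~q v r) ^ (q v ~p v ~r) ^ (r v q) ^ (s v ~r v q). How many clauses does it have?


A CNF formula is a conjunction of clauses.
Clauses are separated by ^.
Counting the conjuncts: 8 clauses.

8


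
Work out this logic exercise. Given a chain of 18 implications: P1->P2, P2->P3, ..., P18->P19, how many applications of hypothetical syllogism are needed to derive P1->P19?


With 18 implications in a chain connecting 19 propositions:
P1->P2, P2->P3, ..., P18->P19
Steps needed = (number of implications) - 1 = 18 - 1 = 17

17


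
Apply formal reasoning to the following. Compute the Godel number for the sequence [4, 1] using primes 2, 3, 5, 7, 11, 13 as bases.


Encode each element as an exponent of the corresponding prime:
  2^4 = 16
  3^1 = 3
Product = 16 * 3 = 48

48


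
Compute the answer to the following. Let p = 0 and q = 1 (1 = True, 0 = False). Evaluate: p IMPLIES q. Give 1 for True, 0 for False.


p = 0, q = 1
Operation: p IMPLIES q
Evaluate: 0 IMPLIES 1 = 1

1


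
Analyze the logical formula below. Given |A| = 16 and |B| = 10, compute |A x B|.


The Cartesian product A x B contains all ordered pairs (a, b).
|A x B| = |A| * |B| = 16 * 10 = 160

160


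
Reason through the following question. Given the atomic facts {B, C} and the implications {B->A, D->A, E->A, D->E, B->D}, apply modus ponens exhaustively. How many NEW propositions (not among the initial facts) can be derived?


Initial facts: {B, C}
Apply modus ponens to closure:
  B and B->A  =>  A
  B and B->D  =>  D
  D and D->E  =>  E
Final known: {A, B, C, D, E}
New propositions: {A, D, E}
Count = 3

3


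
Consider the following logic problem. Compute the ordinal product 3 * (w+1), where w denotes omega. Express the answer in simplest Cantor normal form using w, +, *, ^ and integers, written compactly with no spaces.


Compute 3 * (w+1).
Ordinal * is associative and left-distributive over +, but NOT commutative; for finite n>1, n*w = w but w*n stays w*n.
By left-distributivity: 3 * (w+1) = 3*w + 3*1 = w + 3 = w+3.
Result = w+3

w+3


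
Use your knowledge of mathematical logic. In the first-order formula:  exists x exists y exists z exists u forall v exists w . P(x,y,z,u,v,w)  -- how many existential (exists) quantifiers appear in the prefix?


Quantifier prefix: exists x exists y exists z exists u forall v exists w
Mark each quantifier type:
  E E E E U E
Universal count = 1, Existential count = 5
Asked for existential (exists) quantifiers: 5

5


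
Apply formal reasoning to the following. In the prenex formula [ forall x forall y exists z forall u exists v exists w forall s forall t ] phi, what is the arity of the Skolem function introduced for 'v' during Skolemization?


Quantifier prefix: forall x forall y exists z forall u exists v exists w forall s forall t
'v' is existentially quantified at position 5.
Universal variables preceding it: x, y, u
Skolem function arity = 3

3


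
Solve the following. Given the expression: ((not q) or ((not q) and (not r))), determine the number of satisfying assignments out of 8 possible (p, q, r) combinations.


Check all 8 assignments:
p=0, q=0, r=0: 1
p=0, q=0, r=1: 1
p=0, q=1, r=0: 0
p=0, q=1, r=1: 0
p=1, q=0, r=0: 1
p=1, q=0, r=1: 1
p=1, q=1, r=0: 0
p=1, q=1, r=1: 0
Count of True = 4

4


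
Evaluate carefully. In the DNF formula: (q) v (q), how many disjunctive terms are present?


A DNF formula is a disjunction of terms (conjunctions).
Terms are separated by v.
Counting the disjuncts: 2 terms.

2


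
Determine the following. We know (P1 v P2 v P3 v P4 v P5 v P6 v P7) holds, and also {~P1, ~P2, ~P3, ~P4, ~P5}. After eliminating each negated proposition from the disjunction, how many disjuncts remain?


Original disjuncts (7): P1, P2, P3, P4, P5, P6, P7
Negated (eliminate): ~P1, ~P2, ~P3, ~P4, ~P5
Remaining disjuncts: P6, P7
Count = 7 - 5 = 2

2


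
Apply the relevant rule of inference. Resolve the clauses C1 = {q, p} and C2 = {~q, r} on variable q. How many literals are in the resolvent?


Remove q from C1 and ~q from C2.
C1 remainder: {p}
C2 remainder: {r}
Union (resolvent): {p, r}
Resolvent has 2 literal(s).

2


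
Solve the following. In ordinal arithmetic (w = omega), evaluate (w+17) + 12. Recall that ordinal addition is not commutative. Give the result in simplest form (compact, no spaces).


Compute (w+17) + 12.
Ordinal + is associative but NOT commutative; for finite n>0, n + w = w but w + n stays w+n.
By associativity: (w+17) + 12 = w + (17+12) = w+29.
Result = w+29

w+29


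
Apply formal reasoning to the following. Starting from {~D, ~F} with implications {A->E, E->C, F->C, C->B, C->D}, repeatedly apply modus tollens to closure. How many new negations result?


Initial negated facts: {~D, ~F}
Apply modus tollens to closure:
  ~D and C->D  =>  ~C
  ~C and E->C  =>  ~E
  ~E and A->E  =>  ~A
Final negated: {~A, ~C, ~D, ~E, ~F}
New negations: {~A, ~C, ~E}
Count = 3

3


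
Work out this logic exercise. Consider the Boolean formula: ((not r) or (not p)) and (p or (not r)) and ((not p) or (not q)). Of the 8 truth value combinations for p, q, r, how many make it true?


Evaluate all 8 assignments for p, q, r:
p=0, q=0, r=0: 1
p=0, q=0, r=1: 0
p=0, q=1, r=0: 1
p=0, q=1, r=1: 0
p=1, q=0, r=0: 1
p=1, q=0, r=1: 0
p=1, q=1, r=0: 0
p=1, q=1, r=1: 0
Satisfying count = 3

3


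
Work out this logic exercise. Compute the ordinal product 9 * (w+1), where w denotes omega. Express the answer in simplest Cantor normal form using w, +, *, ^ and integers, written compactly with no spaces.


Compute 9 * (w+1).
Ordinal * is associative and left-distributive over +, but NOT commutative; for finite n>1, n*w = w but w*n stays w*n.
By left-distributivity: 9 * (w+1) = 9*w + 9*1 = w + 9 = w+9.
Result = w+9

w+9


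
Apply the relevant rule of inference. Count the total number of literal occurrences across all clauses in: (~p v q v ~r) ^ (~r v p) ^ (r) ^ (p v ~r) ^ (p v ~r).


Counting literals in each clause:
Clause 1: 3 literal(s)
Clause 2: 2 literal(s)
Clause 3: 1 literal(s)
Clause 4: 2 literal(s)
Clause 5: 2 literal(s)
Total = 10

10


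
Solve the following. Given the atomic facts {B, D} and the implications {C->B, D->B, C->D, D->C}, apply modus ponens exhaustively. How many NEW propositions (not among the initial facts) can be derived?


Initial facts: {B, D}
Apply modus ponens to closure:
  D and D->C  =>  C
Final known: {B, C, D}
New propositions: {C}
Count = 1

1


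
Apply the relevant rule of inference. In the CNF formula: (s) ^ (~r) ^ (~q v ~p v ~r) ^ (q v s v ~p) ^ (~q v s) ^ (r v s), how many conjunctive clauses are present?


A CNF formula is a conjunction of clauses.
Clauses are separated by ^.
Counting the conjuncts: 6 clauses.

6


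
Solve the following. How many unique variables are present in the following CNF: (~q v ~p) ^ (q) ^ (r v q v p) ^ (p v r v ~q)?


Identify each variable that appears in the formula.
Variables found: p, q, r
Count = 3

3


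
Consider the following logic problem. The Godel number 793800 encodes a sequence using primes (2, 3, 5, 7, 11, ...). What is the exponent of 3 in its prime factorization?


Factorize 793800 by dividing by 3 repeatedly.
Division steps: 3 divides 793800 exactly 4 time(s).
Exponent of 3 = 4

4


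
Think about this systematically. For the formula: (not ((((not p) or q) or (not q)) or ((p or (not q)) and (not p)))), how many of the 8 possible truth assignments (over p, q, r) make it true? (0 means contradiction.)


Check all 8 assignments:
p=0, q=0, r=0: 0
p=0, q=0, r=1: 0
p=0, q=1, r=0: 0
p=0, q=1, r=1: 0
p=1, q=0, r=0: 0
p=1, q=0, r=1: 0
p=1, q=1, r=0: 0
p=1, q=1, r=1: 0
Count of True = 0

0


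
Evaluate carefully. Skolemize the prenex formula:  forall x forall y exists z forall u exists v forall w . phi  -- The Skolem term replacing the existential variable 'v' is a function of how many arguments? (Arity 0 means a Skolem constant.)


Quantifier prefix: forall x forall y exists z forall u exists v forall w
'v' is existentially quantified at position 5.
Universal variables preceding it: x, y, u
Skolem function arity = 3

3


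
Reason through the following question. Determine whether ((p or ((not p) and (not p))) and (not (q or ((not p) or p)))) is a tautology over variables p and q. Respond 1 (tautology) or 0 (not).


Check all 4 assignments:
p=0, q=0: 0
p=0, q=1: 0
p=1, q=0: 0
p=1, q=1: 0
Satisfying count = 0/4.
Tautology iff count = 4: no.

0


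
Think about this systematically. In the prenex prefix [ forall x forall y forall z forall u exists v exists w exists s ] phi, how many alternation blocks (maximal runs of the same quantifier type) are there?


Quantifier-type sequence: A A A A E E E  (A=forall, E=exists)
Group into maximal same-type runs:
  Ax4 | Ex3
Number of blocks = 2

2


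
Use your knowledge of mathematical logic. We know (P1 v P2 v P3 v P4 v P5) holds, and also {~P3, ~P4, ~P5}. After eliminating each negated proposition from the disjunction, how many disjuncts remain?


Original disjuncts (5): P1, P2, P3, P4, P5
Negated (eliminate): ~P3, ~P4, ~P5
Remaining disjuncts: P1, P2
Count = 5 - 3 = 2

2


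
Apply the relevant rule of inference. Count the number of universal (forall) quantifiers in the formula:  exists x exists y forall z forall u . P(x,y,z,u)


Quantifier prefix: exists x exists y forall z forall u
Mark each quantifier type:
  E E U U
Universal count = 2, Existential count = 2
Asked for universal (forall) quantifiers: 2

2


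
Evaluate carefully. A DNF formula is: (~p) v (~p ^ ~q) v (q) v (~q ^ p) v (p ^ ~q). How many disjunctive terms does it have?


A DNF formula is a disjunction of terms (conjunctions).
Terms are separated by v.
Counting the disjuncts: 5 terms.

5


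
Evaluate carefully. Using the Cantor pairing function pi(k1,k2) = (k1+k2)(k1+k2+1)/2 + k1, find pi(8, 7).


k1 + k2 = 15
(k1+k2)(k1+k2+1)/2 = 15 * 16 / 2 = 120
pi = 120 + 8 = 128

128


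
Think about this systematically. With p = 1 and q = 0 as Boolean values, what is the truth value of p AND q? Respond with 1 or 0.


p = 1, q = 0
Operation: p AND q
Evaluate: 1 AND 0 = 0

0


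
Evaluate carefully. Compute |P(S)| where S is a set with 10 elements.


The power set of a set with n elements has 2^n elements.
|P(S)| = 2^10 = 1024

1024


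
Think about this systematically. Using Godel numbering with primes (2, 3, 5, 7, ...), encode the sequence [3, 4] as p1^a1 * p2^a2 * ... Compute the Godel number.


Encode each element as an exponent of the corresponding prime:
  2^3 = 8
  3^4 = 81
Product = 8 * 81 = 648

648


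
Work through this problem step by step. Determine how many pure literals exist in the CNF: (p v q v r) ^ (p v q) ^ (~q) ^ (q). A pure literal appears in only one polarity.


Check each variable for pure literal status:
p: pure positive
q: mixed (not pure)
r: pure positive
Pure literal count = 2

2


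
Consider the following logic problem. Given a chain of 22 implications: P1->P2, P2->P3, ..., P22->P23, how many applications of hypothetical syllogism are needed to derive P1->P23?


With 22 implications in a chain connecting 23 propositions:
P1->P2, P2->P3, ..., P22->P23
Steps needed = (number of implications) - 1 = 22 - 1 = 21

21


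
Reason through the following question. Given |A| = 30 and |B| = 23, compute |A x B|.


The Cartesian product A x B contains all ordered pairs (a, b).
|A x B| = |A| * |B| = 30 * 23 = 690

690


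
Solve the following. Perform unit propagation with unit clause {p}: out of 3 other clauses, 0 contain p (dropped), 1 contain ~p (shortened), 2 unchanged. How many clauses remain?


Satisfied (removed): 0
Shortened (remain): 1
Unchanged (remain): 2
Remaining = 1 + 2 = 3

3


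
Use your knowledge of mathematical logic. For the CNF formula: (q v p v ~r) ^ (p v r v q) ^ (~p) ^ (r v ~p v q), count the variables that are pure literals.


Check each variable for pure literal status:
p: mixed (not pure)
q: pure positive
r: mixed (not pure)
Pure literal count = 1

1


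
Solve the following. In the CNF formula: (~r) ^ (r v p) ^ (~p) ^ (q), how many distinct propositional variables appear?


Identify each variable that appears in the formula.
Variables found: p, q, r
Count = 3

3


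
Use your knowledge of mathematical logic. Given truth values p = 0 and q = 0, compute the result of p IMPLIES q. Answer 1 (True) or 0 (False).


p = 0, q = 0
Operation: p IMPLIES q
Evaluate: 0 IMPLIES 0 = 1

1


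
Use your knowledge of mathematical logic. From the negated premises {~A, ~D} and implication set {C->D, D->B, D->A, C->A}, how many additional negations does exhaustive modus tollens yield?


Initial negated facts: {~A, ~D}
Apply modus tollens to closure:
  ~D and C->D  =>  ~C
Final negated: {~A, ~C, ~D}
New negations: {~C}
Count = 1

1


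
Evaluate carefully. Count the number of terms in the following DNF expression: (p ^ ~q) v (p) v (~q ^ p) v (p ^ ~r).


A DNF formula is a disjunction of terms (conjunctions).
Terms are separated by v.
Counting the disjuncts: 4 terms.

4


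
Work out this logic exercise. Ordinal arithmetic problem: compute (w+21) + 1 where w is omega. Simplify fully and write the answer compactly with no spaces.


Compute (w+21) + 1.
Ordinal + is associative but NOT commutative; for finite n>0, n + w = w but w + n stays w+n.
By associativity: (w+21) + 1 = w + (21+1) = w+22.
Result = w+22

w+22


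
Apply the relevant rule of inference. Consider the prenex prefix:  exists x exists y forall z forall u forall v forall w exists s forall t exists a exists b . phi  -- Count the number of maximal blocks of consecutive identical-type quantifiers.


Quantifier-type sequence: E E A A A A E A E E  (A=forall, E=exists)
Group into maximal same-type runs:
  Ex2 | Ax4 | Ex1 | Ax1 | Ex2
Number of blocks = 5

5


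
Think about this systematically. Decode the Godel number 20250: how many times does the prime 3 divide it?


Factorize 20250 by dividing by 3 repeatedly.
Division steps: 3 divides 20250 exactly 4 time(s).
Exponent of 3 = 4

4


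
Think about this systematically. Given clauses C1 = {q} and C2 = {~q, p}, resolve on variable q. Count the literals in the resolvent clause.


Remove q from C1 and ~q from C2.
C1 remainder: {}
C2 remainder: {p}
Union (resolvent): {p}
Resolvent has 1 literal(s).

1


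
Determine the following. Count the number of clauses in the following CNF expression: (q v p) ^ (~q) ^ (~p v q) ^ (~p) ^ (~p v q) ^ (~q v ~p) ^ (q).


A CNF formula is a conjunction of clauses.
Clauses are separated by ^.
Counting the conjuncts: 7 clauses.

7


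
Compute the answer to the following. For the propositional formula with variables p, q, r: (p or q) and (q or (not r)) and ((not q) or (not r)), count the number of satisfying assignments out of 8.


Evaluate all 8 assignments for p, q, r:
p=0, q=0, r=0: 0
p=0, q=0, r=1: 0
p=0, q=1, r=0: 1
p=0, q=1, r=1: 0
p=1, q=0, r=0: 1
p=1, q=0, r=1: 0
p=1, q=1, r=0: 1
p=1, q=1, r=1: 0
Satisfying count = 3

3


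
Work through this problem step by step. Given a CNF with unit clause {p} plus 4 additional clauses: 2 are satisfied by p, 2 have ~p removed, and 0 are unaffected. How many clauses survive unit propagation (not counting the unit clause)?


Satisfied (removed): 2
Shortened (remain): 2
Unchanged (remain): 0
Remaining = 2 + 0 = 2

2


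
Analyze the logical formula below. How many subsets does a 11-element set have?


The power set of a set with n elements has 2^n elements.
|P(S)| = 2^11 = 2048

2048


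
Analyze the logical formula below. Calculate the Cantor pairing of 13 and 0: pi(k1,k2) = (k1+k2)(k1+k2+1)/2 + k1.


k1 + k2 = 13
(k1+k2)(k1+k2+1)/2 = 13 * 14 / 2 = 91
pi = 91 + 13 = 104

104


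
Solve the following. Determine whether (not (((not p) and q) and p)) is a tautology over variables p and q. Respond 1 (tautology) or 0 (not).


Check all 4 assignments:
p=0, q=0: 1
p=0, q=1: 1
p=1, q=0: 1
p=1, q=1: 1
Satisfying count = 4/4.
Tautology iff count = 4: yes.

1


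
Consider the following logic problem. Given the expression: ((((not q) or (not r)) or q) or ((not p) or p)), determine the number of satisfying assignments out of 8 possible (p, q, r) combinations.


Check all 8 assignments:
p=0, q=0, r=0: 1
p=0, q=0, r=1: 1
p=0, q=1, r=0: 1
p=0, q=1, r=1: 1
p=1, q=0, r=0: 1
p=1, q=0, r=1: 1
p=1, q=1, r=0: 1
p=1, q=1, r=1: 1
Count of True = 8

8


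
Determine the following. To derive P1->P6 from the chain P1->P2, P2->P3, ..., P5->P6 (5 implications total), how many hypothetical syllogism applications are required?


With 5 implications in a chain connecting 6 propositions:
P1->P2, P2->P3, ..., P5->P6
Steps needed = (number of implications) - 1 = 5 - 1 = 4

4


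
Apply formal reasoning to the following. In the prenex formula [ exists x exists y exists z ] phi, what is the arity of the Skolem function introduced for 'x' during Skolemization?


Quantifier prefix: exists x exists y exists z
'x' is existentially quantified at position 1.
No universal quantifiers precede it.
Skolem function arity = 0 (a Skolem constant)

0


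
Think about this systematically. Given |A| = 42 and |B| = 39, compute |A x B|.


The Cartesian product A x B contains all ordered pairs (a, b).
|A x B| = |A| * |B| = 42 * 39 = 1638

1638


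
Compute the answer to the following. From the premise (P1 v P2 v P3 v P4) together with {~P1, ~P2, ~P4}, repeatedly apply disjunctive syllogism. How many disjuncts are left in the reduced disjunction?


Original disjuncts (4): P1, P2, P3, P4
Negated (eliminate): ~P1, ~P2, ~P4
Remaining disjuncts: P3
Count = 4 - 3 = 1

1


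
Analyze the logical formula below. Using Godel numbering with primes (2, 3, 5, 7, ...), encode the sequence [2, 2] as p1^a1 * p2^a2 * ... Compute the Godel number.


Encode each element as an exponent of the corresponding prime:
  2^2 = 4
  3^2 = 9
Product = 4 * 9 = 36

36


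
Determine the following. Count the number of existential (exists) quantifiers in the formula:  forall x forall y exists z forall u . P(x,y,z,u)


Quantifier prefix: forall x forall y exists z forall u
Mark each quantifier type:
  U U E U
Universal count = 3, Existential count = 1
Asked for existential (exists) quantifiers: 1

1


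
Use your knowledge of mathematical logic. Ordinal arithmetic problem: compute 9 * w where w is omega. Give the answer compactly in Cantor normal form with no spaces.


Compute 9 * w.
Ordinal * is associative and left-distributive over +, but NOT commutative; for finite n>1, n*w = w but w*n stays w*n.
For finite n>0, n * w = sup{n*k : k<w} = w. So 9 * w = w.
Result = w

w


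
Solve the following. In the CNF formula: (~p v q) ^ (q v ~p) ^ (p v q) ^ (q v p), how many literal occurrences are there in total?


Counting literals in each clause:
Clause 1: 2 literal(s)
Clause 2: 2 literal(s)
Clause 3: 2 literal(s)
Clause 4: 2 literal(s)
Total = 8

8


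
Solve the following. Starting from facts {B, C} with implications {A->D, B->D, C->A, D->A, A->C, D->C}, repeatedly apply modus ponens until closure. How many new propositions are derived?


Initial facts: {B, C}
Apply modus ponens to closure:
  B and B->D  =>  D
  C and C->A  =>  A
Final known: {A, B, C, D}
New propositions: {A, D}
Count = 2

2


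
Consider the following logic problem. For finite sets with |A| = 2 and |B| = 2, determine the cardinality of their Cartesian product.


The Cartesian product A x B contains all ordered pairs (a, b).
|A x B| = |A| * |B| = 2 * 2 = 4

4


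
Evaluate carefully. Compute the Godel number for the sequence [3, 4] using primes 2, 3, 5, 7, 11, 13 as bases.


Encode each element as an exponent of the corresponding prime:
  2^3 = 8
  3^4 = 81
Product = 8 * 81 = 648

648


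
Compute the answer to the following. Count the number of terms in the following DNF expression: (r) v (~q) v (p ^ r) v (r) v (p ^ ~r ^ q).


A DNF formula is a disjunction of terms (conjunctions).
Terms are separated by v.
Counting the disjuncts: 5 terms.

5


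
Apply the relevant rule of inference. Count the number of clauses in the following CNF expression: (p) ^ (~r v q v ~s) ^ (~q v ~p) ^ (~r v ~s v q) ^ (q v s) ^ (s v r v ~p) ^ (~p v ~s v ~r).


A CNF formula is a conjunction of clauses.
Clauses are separated by ^.
Counting the conjuncts: 7 clauses.

7


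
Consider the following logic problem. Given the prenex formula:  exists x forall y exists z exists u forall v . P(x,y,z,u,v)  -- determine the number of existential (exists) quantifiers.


Quantifier prefix: exists x forall y exists z exists u forall v
Mark each quantifier type:
  E U E E U
Universal count = 2, Existential count = 3
Asked for existential (exists) quantifiers: 3

3


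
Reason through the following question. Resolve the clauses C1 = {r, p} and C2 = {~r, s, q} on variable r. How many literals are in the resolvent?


Remove r from C1 and ~r from C2.
C1 remainder: {p}
C2 remainder: {s, q}
Union (resolvent): {p, q, s}
Resolvent has 3 literal(s).

3


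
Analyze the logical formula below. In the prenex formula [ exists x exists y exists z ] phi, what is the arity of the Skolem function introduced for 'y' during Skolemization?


Quantifier prefix: exists x exists y exists z
'y' is existentially quantified at position 2.
No universal quantifiers precede it.
Skolem function arity = 0 (a Skolem constant)

0


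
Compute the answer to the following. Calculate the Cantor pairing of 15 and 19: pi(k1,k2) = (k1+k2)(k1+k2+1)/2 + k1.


k1 + k2 = 34
(k1+k2)(k1+k2+1)/2 = 34 * 35 / 2 = 595
pi = 595 + 15 = 610

610


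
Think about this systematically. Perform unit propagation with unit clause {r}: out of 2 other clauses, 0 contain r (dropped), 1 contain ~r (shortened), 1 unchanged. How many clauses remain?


Satisfied (removed): 0
Shortened (remain): 1
Unchanged (remain): 1
Remaining = 1 + 1 = 2

2


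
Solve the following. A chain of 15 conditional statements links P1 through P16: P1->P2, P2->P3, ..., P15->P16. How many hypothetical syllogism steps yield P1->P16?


With 15 implications in a chain connecting 16 propositions:
P1->P2, P2->P3, ..., P15->P16
Steps needed = (number of implications) - 1 = 15 - 1 = 14

14


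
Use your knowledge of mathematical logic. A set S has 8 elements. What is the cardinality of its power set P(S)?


The power set of a set with n elements has 2^n elements.
|P(S)| = 2^8 = 256

256


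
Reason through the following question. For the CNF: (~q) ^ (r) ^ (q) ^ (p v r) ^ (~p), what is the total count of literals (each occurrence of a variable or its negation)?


Counting literals in each clause:
Clause 1: 1 literal(s)
Clause 2: 1 literal(s)
Clause 3: 1 literal(s)
Clause 4: 2 literal(s)
Clause 5: 1 literal(s)
Total = 6

6


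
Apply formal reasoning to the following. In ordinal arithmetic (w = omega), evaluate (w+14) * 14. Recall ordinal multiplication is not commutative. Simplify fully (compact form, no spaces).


Compute (w+14) * 14.
Ordinal * is associative and left-distributive over +, but NOT commutative; for finite n>1, n*w = w but w*n stays w*n.
(w+14) * 14 = (w+14) repeated 14 times. Each intermediate +14 is absorbed by the following w; only the last survives: w*14+14.
Result = w*14+14

w*14+14


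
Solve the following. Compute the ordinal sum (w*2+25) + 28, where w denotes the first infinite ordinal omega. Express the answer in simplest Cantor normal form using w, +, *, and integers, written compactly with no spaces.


Compute (w*2+25) + 28.
Ordinal + is associative but NOT commutative; for finite n>0, n + w = w but w + n stays w+n.
By associativity: (w*2+25) + 28 = w*2 + (25+28) = w*2+53.
Result = w*2+53

w*2+53


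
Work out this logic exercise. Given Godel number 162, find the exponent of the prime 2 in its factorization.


Factorize 162 by dividing by 2 repeatedly.
Division steps: 2 divides 162 exactly 1 time(s).
Exponent of 2 = 1

1


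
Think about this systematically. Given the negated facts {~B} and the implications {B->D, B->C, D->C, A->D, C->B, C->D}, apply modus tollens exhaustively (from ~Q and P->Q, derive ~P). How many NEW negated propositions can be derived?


Initial negated facts: {~B}
Apply modus tollens to closure:
  ~B and C->B  =>  ~C
  ~C and D->C  =>  ~D
  ~D and A->D  =>  ~A
Final negated: {~A, ~B, ~C, ~D}
New negations: {~A, ~C, ~D}
Count = 3

3


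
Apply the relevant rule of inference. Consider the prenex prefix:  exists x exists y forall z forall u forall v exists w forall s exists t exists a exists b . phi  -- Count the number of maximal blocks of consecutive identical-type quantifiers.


Quantifier-type sequence: E E A A A E A E E E  (A=forall, E=exists)
Group into maximal same-type runs:
  Ex2 | Ax3 | Ex1 | Ax1 | Ex3
Number of blocks = 5

5


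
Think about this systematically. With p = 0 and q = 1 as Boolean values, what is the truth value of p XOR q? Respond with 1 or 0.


p = 0, q = 1
Operation: p XOR q
Evaluate: 0 XOR 1 = 1

1


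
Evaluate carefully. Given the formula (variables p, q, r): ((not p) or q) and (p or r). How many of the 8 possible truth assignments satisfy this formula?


Evaluate all 8 assignments for p, q, r:
p=0, q=0, r=0: 0
p=0, q=0, r=1: 1
p=0, q=1, r=0: 0
p=0, q=1, r=1: 1
p=1, q=0, r=0: 0
p=1, q=0, r=1: 0
p=1, q=1, r=0: 1
p=1, q=1, r=1: 1
Satisfying count = 4

4


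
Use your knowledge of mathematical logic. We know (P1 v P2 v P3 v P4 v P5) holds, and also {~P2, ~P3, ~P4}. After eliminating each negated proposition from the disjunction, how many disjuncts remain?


Original disjuncts (5): P1, P2, P3, P4, P5
Negated (eliminate): ~P2, ~P3, ~P4
Remaining disjuncts: P1, P5
Count = 5 - 3 = 2

2


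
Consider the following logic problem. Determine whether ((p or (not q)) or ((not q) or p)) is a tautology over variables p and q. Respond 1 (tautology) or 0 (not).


Check all 4 assignments:
p=0, q=0: 1
p=0, q=1: 0
p=1, q=0: 1
p=1, q=1: 1
Satisfying count = 3/4.
Tautology iff count = 4: no.

0


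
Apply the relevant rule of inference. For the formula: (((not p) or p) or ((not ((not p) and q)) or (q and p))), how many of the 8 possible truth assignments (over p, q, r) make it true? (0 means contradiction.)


Check all 8 assignments:
p=0, q=0, r=0: 1
p=0, q=0, r=1: 1
p=0, q=1, r=0: 1
p=0, q=1, r=1: 1
p=1, q=0, r=0: 1
p=1, q=0, r=1: 1
p=1, q=1, r=0: 1
p=1, q=1, r=1: 1
Count of True = 8

8


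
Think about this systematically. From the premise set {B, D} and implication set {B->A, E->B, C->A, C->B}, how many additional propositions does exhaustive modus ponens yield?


Initial facts: {B, D}
Apply modus ponens to closure:
  B and B->A  =>  A
Final known: {A, B, D}
New propositions: {A}
Count = 1

1
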